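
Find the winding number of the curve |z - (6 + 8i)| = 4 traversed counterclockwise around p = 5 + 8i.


Step 1: Center c = (6, 8), radius = 4
Step 2: |p - c|^2 = (-1)^2 + 0^2 = 1
Step 3: r^2 = 16
Step 4: |p-c| < r so winding number = 1

1


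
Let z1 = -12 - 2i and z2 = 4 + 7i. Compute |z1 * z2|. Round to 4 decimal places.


Step 1: |z1| = sqrt((-12)^2 + (-2)^2) = sqrt(148)
Step 2: |z2| = sqrt(4^2 + 7^2) = sqrt(65)
Step 3: |z1*z2| = |z1|*|z2| = sqrt(148) * sqrt(65) = sqrt(148 * 65) = sqrt(9620)
Step 4: = 98.0816

98.0816


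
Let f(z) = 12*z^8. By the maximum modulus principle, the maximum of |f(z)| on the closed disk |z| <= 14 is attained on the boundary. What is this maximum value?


Step 1: On |z| = 14, |f(z)| = 12 * |z|^8 = 12 * 14^8
Step 2: By maximum modulus principle, maximum is on boundary.
Step 3: Maximum = 12 * 1475789056 = 17709468672

17709468672


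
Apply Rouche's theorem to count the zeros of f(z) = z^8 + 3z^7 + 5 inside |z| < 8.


Step 1: On |z| = 8 the three terms have sizes |z^8| = 8^8 = 16777216, |3z^7| = 3*8^7 = 6291456, |5| = 5
Step 2: The dominant term is g(z) = z^8; let h(z) = 3z^7 + 5 so f = g + h
Step 3: On |z| = 8: |g| = 16777216 and |h| <= 6291456 + 5 = 6291461
Step 4: Since 16777216 > 6291461, |h| < |g| on |z| = 8, so by Rouche f has the same number of zeros as g inside |z| < 8
Step 5: g(z) = z^8 has 8 zeros (all at the origin) inside |z| < 8. Answer = 8

8


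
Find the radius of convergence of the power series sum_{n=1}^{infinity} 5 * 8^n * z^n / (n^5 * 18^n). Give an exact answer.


Step 1: General term a_n = 5 * 8^n / (n^5 * 18^n)
Step 2: By the root test, |a_n|^(1/n) = 5^(1/n) * 8 / (n^(5/n) * 18) -> 8/18 as n -> infinity (since 5^(1/n) -> 1 and n^(5/n) -> 1)
Step 3: R = 1/lim|a_n|^(1/n) = 18/8 = 9/4

9/4


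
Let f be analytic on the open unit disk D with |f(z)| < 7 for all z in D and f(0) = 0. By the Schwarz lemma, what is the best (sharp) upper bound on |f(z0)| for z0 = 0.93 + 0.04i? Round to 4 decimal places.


Step 1: g = f/7 maps D -> D with g(0) = 0, so by the Schwarz lemma |g(z)| <= |z|, i.e. |f(z)| <= 7|z|; this is sharp (f(z) = 7z).
Step 2: |z0|^2 = 0.93^2 + 0.04^2 = 0.8665
Step 3: |z0| = sqrt(0.8665) = 0.93086
Step 4: Best bound = 7 * |z0| = 7 * 0.93086 = 6.516

6.516


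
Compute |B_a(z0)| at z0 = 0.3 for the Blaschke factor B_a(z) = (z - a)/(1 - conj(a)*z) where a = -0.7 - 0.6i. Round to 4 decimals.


Step 1: Numerator z0 - a = 0.3 - (-0.7 - 0.6i) = 1 + 0.6i
Step 2: Denominator 1 - conj(a)*z0 = 1 - (-0.7 + 0.6i)*0.3 = 1.21 - 0.18i
Step 3: |z0 - a|^2 = 1^2 + 0.6^2 = 1.36; |1 - conj(a)*z0|^2 = 1.21^2 + (-0.18)^2 = 1.4965
Step 4: |B_a(0.3)| = sqrt(1.36 / 1.4965) = sqrt(0.908787)
Step 5: = 0.9533

0.9533


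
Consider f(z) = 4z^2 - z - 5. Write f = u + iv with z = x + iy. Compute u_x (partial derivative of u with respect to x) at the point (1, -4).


Step 1: f(z) = 4(x+iy)^2 - (x+iy) - 5
Step 2: u = 4(x^2 - y^2) - x - 5
Step 3: u_x = 8x - 1
Step 4: At (1, -4): u_x = 8 - 1 = 7

7


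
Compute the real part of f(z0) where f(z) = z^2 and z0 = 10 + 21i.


Step 1: z0 = 10 + 21i
Step 2: z0^2 = 10^2 - 21^2 + 420i
Step 3: real part = 100 - 441 = -341

-341


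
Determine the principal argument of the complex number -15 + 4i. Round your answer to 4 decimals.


Step 1: z = -15 + 4i
Step 2: arg(z) = atan2(4, -15)
Step 3: arg(z) = 2.881

2.881


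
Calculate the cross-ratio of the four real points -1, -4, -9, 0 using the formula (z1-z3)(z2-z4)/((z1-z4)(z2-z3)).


Step 1: (z1-z3)(z2-z4) = 8 * (-4) = -32
Step 2: (z1-z4)(z2-z3) = (-1) * 5 = -5
Step 3: Cross-ratio = 32/5 = 32/5

32/5


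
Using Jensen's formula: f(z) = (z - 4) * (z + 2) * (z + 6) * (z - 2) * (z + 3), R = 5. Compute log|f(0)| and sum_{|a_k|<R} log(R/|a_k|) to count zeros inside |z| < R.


Jensen's formula: (1/2pi)*integral log|f(Re^it)|dt = log|f(0)| + sum_{|a_k|<R} log(R/|a_k|)
Step 1: f(0) = (-4) * 2 * 6 * (-2) * 3 = 288
Step 2: log|f(0)| = log|4| + log|-2| + log|-6| + log|2| + log|-3| = 5.663
Step 3: Zeros inside |z| < 5: 4, -2, 2, -3
Step 4: Jensen sum = log(5/4) + log(5/2) + log(5/2) + log(5/3) = 2.5666
Step 5: n(R) = number of terms in the Jensen sum = count of zeros inside |z| < 5 = 4

4


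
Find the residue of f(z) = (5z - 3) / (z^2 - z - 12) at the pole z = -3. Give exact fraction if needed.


Step 1: Q(z) = z^2 - z - 12 = (z + 3)(z - 4)
Step 2: Q'(z) = 2z - 1
Step 3: Q'(-3) = -7, P(-3) = -18
Step 4: Res = P(-3)/Q'(-3) = -18/(-7) = 18/7

18/7


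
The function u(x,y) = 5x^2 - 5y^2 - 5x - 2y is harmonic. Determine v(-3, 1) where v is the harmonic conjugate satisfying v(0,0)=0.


Step 1: v_x = -u_y = 10y + 2
Step 2: v_y = u_x = 10x - 5
Step 3: v = 10xy + 2x - 5y + C
Step 4: v(0,0) = 0 => C = 0
Step 5: v(-3, 1) = -41

-41


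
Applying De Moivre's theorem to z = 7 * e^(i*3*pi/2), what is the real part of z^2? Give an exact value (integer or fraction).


Step 1: By De Moivre's theorem, z^2 = 7^2 * e^(i*2*3*pi/2) = 49 * (cos(3*pi) + i*sin(3*pi))
Step 2: |z|^2 = 7^2 = 49
Step 3: Reduce the angle mod 2*pi: 3*pi - 2*pi = pi
Step 4: cos(pi) = -1
Step 5: Re(z^2) = 49 * (-1) = -49

-49


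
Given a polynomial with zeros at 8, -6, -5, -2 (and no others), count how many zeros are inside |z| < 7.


Step 1: Check each root:
  z = 8: |8| = 8 >= 7
  z = -6: |-6| = 6 < 7
  z = -5: |-5| = 5 < 7
  z = -2: |-2| = 2 < 7
Step 2: Count = 3

3


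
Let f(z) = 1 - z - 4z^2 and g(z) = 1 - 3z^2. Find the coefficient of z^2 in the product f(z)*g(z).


Step 1: z^2 term in f*g comes from: (1)*(-3z^2) + (-z)*(0) + (-4z^2)*(1)
Step 2: = -3 + 0 - 4
Step 3: = -7

-7


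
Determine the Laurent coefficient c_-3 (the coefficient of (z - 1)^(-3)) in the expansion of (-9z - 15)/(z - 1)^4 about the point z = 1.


Step 1: Write the numerator in powers of (z - 1): -9z - 15 = -9(z - 1) + (-9*1 - 15) = -9(z - 1) - 24
Step 2: Divide by (z - 1)^4: f(z) = -24(z - 1)^(-4) - 9(z - 1)^(-3)
Step 3: This finite sum is the Laurent series of f about z = 1.
Step 4: Coefficient of (z - 1)^(-3) = coefficient of (z - 1) in the re-centred numerator = -9

-9


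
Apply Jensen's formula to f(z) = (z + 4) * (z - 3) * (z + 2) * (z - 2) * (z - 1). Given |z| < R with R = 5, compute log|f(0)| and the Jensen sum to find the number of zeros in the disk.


Jensen's formula: (1/2pi)*integral log|f(Re^it)|dt = log|f(0)| + sum_{|a_k|<R} log(R/|a_k|)
Step 1: f(0) = 4 * (-3) * 2 * (-2) * (-1) = -48
Step 2: log|f(0)| = log|-4| + log|3| + log|-2| + log|2| + log|1| = 3.8712
Step 3: Zeros inside |z| < 5: -4, 3, -2, 2, 1
Step 4: Jensen sum = log(5/4) + log(5/3) + log(5/2) + log(5/2) + log(5/1) = 4.176
Step 5: n(R) = number of terms in the Jensen sum = count of zeros inside |z| < 5 = 5

5


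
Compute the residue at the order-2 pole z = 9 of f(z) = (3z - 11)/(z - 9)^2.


Step 1: Pole of order 2 at z = 9
Step 2: Res = lim d/dz [(z - 9)^2 * f(z)] as z -> 9
Step 3: (z - 9)^2 * f(z) = 3z - 11
Step 4: d/dz[3z - 11] = 3

3


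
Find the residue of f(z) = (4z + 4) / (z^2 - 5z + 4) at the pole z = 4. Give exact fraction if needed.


Step 1: Q(z) = z^2 - 5z + 4 = (z - 4)(z - 1)
Step 2: Q'(z) = 2z - 5
Step 3: Q'(4) = 3, P(4) = 20
Step 4: Res = P(4)/Q'(4) = 20/3 = 20/3

20/3


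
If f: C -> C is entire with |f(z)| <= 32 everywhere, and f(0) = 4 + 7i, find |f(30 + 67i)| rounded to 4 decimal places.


Step 1: By Liouville's theorem, a bounded entire function is constant.
Step 2: f(z) = f(0) = 4 + 7i for all z.
Step 3: |f(w)| = |4 + 7i| = sqrt(16 + 49)
Step 4: = 8.0623

8.0623


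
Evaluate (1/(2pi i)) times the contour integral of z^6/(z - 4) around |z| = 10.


Step 1: f(z) = z^6, a = 4 is inside |z| = 10
Step 2: By Cauchy integral formula: (1/(2pi*i)) * integral = f(a)
Step 3: f(4) = 4^6 = 4096

4096


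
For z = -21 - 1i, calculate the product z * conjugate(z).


Step 1: conj(z) = -21 + 1i
Step 2: z * conj(z) = (-21)^2 + (-1)^2
Step 3: = 441 + 1 = 442

442


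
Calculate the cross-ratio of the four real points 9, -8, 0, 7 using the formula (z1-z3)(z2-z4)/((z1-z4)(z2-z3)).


Step 1: (z1-z3)(z2-z4) = 9 * (-15) = -135
Step 2: (z1-z4)(z2-z3) = 2 * (-8) = -16
Step 3: Cross-ratio = 135/16 = 135/16

135/16


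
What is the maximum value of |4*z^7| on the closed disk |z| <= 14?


Step 1: On |z| = 14, |f(z)| = 4 * |z|^7 = 4 * 14^7
Step 2: By maximum modulus principle, maximum is on boundary.
Step 3: Maximum = 4 * 105413504 = 421654016

421654016


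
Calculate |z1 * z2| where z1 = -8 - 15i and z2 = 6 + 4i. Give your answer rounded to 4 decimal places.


Step 1: |z1| = sqrt((-8)^2 + (-15)^2) = sqrt(289)
Step 2: |z2| = sqrt(6^2 + 4^2) = sqrt(52)
Step 3: |z1*z2| = |z1|*|z2| = sqrt(289) * sqrt(52) = sqrt(289 * 52) = sqrt(15028)
Step 4: = 122.5887

122.5887


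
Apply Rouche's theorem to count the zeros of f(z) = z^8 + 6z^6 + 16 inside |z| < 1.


Step 1: On |z| = 1 the three terms have sizes |z^8| = 1^8 = 1, |6z^6| = 6*1^6 = 6, |16| = 16
Step 2: The dominant term is g(z) = 16; let h(z) = z^8 + 6z^6 so f = g + h
Step 3: On |z| = 1: |g| = 16 and |h| <= 1 + 6 = 7
Step 4: Since 16 > 7, |h| < |g| on |z| = 1, so by Rouche f has the same number of zeros as g inside |z| < 1
Step 5: g(z) = 16 is a nonzero constant with no zeros inside |z| < 1. Answer = 0

0


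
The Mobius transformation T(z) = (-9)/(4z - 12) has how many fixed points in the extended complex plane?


Step 1: Fixed points satisfy T(z) = z
Step 2: 4z^2 - 12z + 9 = 0
Step 3: Discriminant = (-12)^2 - 4*4*9 = 0
Step 4: Number of fixed points = 1

1


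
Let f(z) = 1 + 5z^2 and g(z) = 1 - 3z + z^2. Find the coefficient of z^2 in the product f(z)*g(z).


Step 1: z^2 term in f*g comes from: (1)*(z^2) + (0)*(-3z) + (5z^2)*(1)
Step 2: = 1 + 0 + 5
Step 3: = 6

6


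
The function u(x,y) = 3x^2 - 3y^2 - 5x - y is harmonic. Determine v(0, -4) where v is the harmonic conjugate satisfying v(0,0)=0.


Step 1: v_x = -u_y = 6y + 1
Step 2: v_y = u_x = 6x - 5
Step 3: v = 6xy + x - 5y + C
Step 4: v(0,0) = 0 => C = 0
Step 5: v(0, -4) = 20

20


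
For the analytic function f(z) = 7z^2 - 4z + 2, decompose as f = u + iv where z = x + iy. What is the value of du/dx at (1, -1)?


Step 1: f(z) = 7(x+iy)^2 - 4(x+iy) + 2
Step 2: u = 7(x^2 - y^2) - 4x + 2
Step 3: u_x = 14x - 4
Step 4: At (1, -1): u_x = 14 - 4 = 10

10


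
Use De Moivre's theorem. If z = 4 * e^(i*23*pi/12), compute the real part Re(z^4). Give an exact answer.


Step 1: By De Moivre's theorem, z^4 = 4^4 * e^(i*4*23*pi/12) = 256 * (cos(23*pi/3) + i*sin(23*pi/3))
Step 2: |z|^4 = 4^4 = 256
Step 3: Reduce the angle mod 2*pi: 23*pi/3 - 6*pi = 5*pi/3
Step 4: cos(5*pi/3) = 1/2
Step 5: Re(z^4) = 256 * 1/2 = 128

128


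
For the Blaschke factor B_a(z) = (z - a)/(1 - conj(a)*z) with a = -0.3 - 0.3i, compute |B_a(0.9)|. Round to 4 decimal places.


Step 1: Numerator z0 - a = 0.9 - (-0.3 - 0.3i) = 1.2 + 0.3i
Step 2: Denominator 1 - conj(a)*z0 = 1 - (-0.3 + 0.3i)*0.9 = 1.27 - 0.27i
Step 3: |z0 - a|^2 = 1.2^2 + 0.3^2 = 1.53; |1 - conj(a)*z0|^2 = 1.27^2 + (-0.27)^2 = 1.6858
Step 4: |B_a(0.9)| = sqrt(1.53 / 1.6858) = sqrt(0.907581)
Step 5: = 0.9527

0.9527


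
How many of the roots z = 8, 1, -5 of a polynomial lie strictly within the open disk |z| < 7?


Step 1: Check each root:
  z = 8: |8| = 8 >= 7
  z = 1: |1| = 1 < 7
  z = -5: |-5| = 5 < 7
Step 2: Count = 2

2


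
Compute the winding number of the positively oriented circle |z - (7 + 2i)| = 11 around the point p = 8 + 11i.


Step 1: Center c = (7, 2), radius = 11
Step 2: |p - c|^2 = 1^2 + 9^2 = 82
Step 3: r^2 = 121
Step 4: |p-c| < r so winding number = 1

1


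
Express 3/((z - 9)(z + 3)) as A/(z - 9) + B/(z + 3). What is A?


Step 1: Multiply both sides by (z - 9) and set z = 9
Step 2: A = 3 / (9 + 3)
Step 3: A = 3 / 12
Step 4: A = 1/4

1/4


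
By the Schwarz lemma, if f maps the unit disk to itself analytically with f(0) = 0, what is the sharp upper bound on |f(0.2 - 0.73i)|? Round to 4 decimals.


Step 1: Schwarz lemma: if f: D -> D is analytic with f(0) = 0, then |f(z)| <= |z| for all z in D, and this is sharp (f(z) = z).
Step 2: |z0|^2 = 0.2^2 + (-0.73)^2 = 0.5729
Step 3: |z0| = sqrt(0.5729) = 0.756902
Step 4: Best bound = |z0| = 0.7569

0.7569


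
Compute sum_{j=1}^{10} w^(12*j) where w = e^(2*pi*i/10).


Step 1: The sum sum_{j=1}^{n} w^(k*j) equals n if n | k, else 0.
Step 2: Here n = 10, k = 12
Step 3: Does n divide k? 10 | 12 -> False
Step 4: Sum = 0

0


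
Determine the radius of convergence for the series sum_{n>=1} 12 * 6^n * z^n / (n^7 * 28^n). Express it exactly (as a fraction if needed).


Step 1: General term a_n = 12 * 6^n / (n^7 * 28^n)
Step 2: By the root test, |a_n|^(1/n) = 12^(1/n) * 6 / (n^(7/n) * 28) -> 6/28 as n -> infinity (since 12^(1/n) -> 1 and n^(7/n) -> 1)
Step 3: R = 1/lim|a_n|^(1/n) = 28/6 = 14/3

14/3


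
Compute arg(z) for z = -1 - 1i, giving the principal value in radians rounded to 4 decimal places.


Step 1: z = -1 - 1i
Step 2: arg(z) = atan2(-1, -1)
Step 3: arg(z) = -2.3562

-2.3562


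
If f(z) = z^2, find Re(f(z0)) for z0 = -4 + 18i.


Step 1: z0 = -4 + 18i
Step 2: z0^2 = (-4)^2 - 18^2 - 144i
Step 3: real part = 16 - 324 = -308

-308


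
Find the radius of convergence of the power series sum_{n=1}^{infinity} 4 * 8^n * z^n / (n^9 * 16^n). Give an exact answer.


Step 1: General term a_n = 4 * 8^n / (n^9 * 16^n)
Step 2: By the root test, |a_n|^(1/n) = 4^(1/n) * 8 / (n^(9/n) * 16) -> 8/16 as n -> infinity (since 4^(1/n) -> 1 and n^(9/n) -> 1)
Step 3: R = 1/lim|a_n|^(1/n) = 16/8 = 2

2


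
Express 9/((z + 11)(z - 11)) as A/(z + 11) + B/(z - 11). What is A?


Step 1: Multiply both sides by (z + 11) and set z = -11
Step 2: A = 9 / (-11 - 11)
Step 3: A = 9 / (-22)
Step 4: A = -9/22

-9/22


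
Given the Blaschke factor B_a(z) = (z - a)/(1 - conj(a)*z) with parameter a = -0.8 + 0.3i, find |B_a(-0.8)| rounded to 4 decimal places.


Step 1: Numerator z0 - a = -0.8 - (-0.8 + 0.3i) = 0 - 0.3i
Step 2: Denominator 1 - conj(a)*z0 = 1 - (-0.8 - 0.3i)*(-0.8) = 0.36 - 0.24i
Step 3: |z0 - a|^2 = 0^2 + (-0.3)^2 = 0.09; |1 - conj(a)*z0|^2 = 0.36^2 + (-0.24)^2 = 0.1872
Step 4: |B_a(-0.8)| = sqrt(0.09 / 0.1872) = sqrt(0.480769)
Step 5: = 0.6934

0.6934


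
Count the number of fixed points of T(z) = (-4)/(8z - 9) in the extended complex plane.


Step 1: Fixed points satisfy T(z) = z
Step 2: 8z^2 - 9z + 4 = 0
Step 3: Discriminant = (-9)^2 - 4*8*4 = -47
Step 4: Number of fixed points = 2

2


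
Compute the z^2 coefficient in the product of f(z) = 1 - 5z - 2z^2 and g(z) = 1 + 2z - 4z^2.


Step 1: z^2 term in f*g comes from: (1)*(-4z^2) + (-5z)*(2z) + (-2z^2)*(1)
Step 2: = -4 - 10 - 2
Step 3: = -16

-16


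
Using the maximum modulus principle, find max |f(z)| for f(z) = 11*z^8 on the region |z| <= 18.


Step 1: On |z| = 18, |f(z)| = 11 * |z|^8 = 11 * 18^8
Step 2: By maximum modulus principle, maximum is on boundary.
Step 3: Maximum = 11 * 11019960576 = 121219566336

121219566336


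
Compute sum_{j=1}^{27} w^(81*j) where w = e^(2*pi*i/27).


Step 1: The sum sum_{j=1}^{n} w^(k*j) equals n if n | k, else 0.
Step 2: Here n = 27, k = 81
Step 3: Does n divide k? 27 | 81 -> True
Step 4: Sum = 27

27


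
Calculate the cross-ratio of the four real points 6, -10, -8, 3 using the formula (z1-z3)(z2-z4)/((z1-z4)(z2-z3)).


Step 1: (z1-z3)(z2-z4) = 14 * (-13) = -182
Step 2: (z1-z4)(z2-z3) = 3 * (-2) = -6
Step 3: Cross-ratio = 182/6 = 91/3

91/3


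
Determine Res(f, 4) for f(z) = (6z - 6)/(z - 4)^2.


Step 1: Pole of order 2 at z = 4
Step 2: Res = lim d/dz [(z - 4)^2 * f(z)] as z -> 4
Step 3: (z - 4)^2 * f(z) = 6z - 6
Step 4: d/dz[6z - 6] = 6

6


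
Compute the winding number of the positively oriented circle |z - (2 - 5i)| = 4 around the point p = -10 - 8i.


Step 1: Center c = (2, -5), radius = 4
Step 2: |p - c|^2 = (-12)^2 + (-3)^2 = 153
Step 3: r^2 = 16
Step 4: |p-c| > r so winding number = 0

0


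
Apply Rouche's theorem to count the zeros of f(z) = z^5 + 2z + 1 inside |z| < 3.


Step 1: On |z| = 3 the three terms have sizes |z^5| = 3^5 = 243, |2z| = 2*3 = 6, |1| = 1
Step 2: The dominant term is g(z) = z^5; let h(z) = 2z + 1 so f = g + h
Step 3: On |z| = 3: |g| = 243 and |h| <= 6 + 1 = 7
Step 4: Since 243 > 7, |h| < |g| on |z| = 3, so by Rouche f has the same number of zeros as g inside |z| < 3
Step 5: g(z) = z^5 has 5 zeros (all at the origin) inside |z| < 3. Answer = 5

5


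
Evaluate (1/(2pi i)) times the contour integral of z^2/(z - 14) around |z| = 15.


Step 1: f(z) = z^2, a = 14 is inside |z| = 15
Step 2: By Cauchy integral formula: (1/(2pi*i)) * integral = f(a)
Step 3: f(14) = 14^2 = 196

196


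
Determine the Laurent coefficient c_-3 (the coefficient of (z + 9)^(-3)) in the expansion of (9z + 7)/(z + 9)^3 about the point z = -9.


Step 1: Write the numerator in powers of (z + 9): 9z + 7 = 9(z + 9) + (9*(-9) + 7) = 9(z + 9) - 74
Step 2: Divide by (z + 9)^3: f(z) = -74(z + 9)^(-3) + 9(z + 9)^(-2)
Step 3: This finite sum is the Laurent series of f about z = -9.
Step 4: Coefficient of (z + 9)^(-3) = 9*(-9) + 7 = -74

-74


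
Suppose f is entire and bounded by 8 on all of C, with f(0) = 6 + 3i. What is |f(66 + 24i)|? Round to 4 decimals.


Step 1: By Liouville's theorem, a bounded entire function is constant.
Step 2: f(z) = f(0) = 6 + 3i for all z.
Step 3: |f(w)| = |6 + 3i| = sqrt(36 + 9)
Step 4: = 6.7082

6.7082


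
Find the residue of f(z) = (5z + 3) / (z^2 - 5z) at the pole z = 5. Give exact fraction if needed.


Step 1: Q(z) = z^2 - 5z = (z - 5)(z)
Step 2: Q'(z) = 2z - 5
Step 3: Q'(5) = 5, P(5) = 28
Step 4: Res = P(5)/Q'(5) = 28/5 = 28/5

28/5


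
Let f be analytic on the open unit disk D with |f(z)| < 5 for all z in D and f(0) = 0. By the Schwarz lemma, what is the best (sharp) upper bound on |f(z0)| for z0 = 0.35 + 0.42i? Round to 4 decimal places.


Step 1: g = f/5 maps D -> D with g(0) = 0, so by the Schwarz lemma |g(z)| <= |z|, i.e. |f(z)| <= 5|z|; this is sharp (f(z) = 5z).
Step 2: |z0|^2 = 0.35^2 + 0.42^2 = 0.2989
Step 3: |z0| = sqrt(0.2989) = 0.546717
Step 4: Best bound = 5 * |z0| = 5 * 0.546717 = 2.7336

2.7336


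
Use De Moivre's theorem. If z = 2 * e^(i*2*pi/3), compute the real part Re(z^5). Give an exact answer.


Step 1: By De Moivre's theorem, z^5 = 2^5 * e^(i*5*2*pi/3) = 32 * (cos(10*pi/3) + i*sin(10*pi/3))
Step 2: |z|^5 = 2^5 = 32
Step 3: Reduce the angle mod 2*pi: 10*pi/3 - 2*pi = 4*pi/3
Step 4: cos(4*pi/3) = -1/2
Step 5: Re(z^5) = 32 * (-1/2) = -16

-16


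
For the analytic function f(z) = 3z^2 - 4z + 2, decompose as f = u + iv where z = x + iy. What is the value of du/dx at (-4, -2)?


Step 1: f(z) = 3(x+iy)^2 - 4(x+iy) + 2
Step 2: u = 3(x^2 - y^2) - 4x + 2
Step 3: u_x = 6x - 4
Step 4: At (-4, -2): u_x = -24 - 4 = -28

-28


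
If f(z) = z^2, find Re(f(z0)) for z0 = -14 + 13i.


Step 1: z0 = -14 + 13i
Step 2: z0^2 = (-14)^2 - 13^2 - 364i
Step 3: real part = 196 - 169 = 27

27


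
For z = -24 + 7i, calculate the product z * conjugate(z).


Step 1: conj(z) = -24 - 7i
Step 2: z * conj(z) = (-24)^2 + 7^2
Step 3: = 576 + 49 = 625

625


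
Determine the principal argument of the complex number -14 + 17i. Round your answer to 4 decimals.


Step 1: z = -14 + 17i
Step 2: arg(z) = atan2(17, -14)
Step 3: arg(z) = 2.2597

2.2597


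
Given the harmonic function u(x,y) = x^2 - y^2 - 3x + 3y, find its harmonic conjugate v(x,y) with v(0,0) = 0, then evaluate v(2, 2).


Step 1: v_x = -u_y = 2y - 3
Step 2: v_y = u_x = 2x - 3
Step 3: v = 2xy - 3x - 3y + C
Step 4: v(0,0) = 0 => C = 0
Step 5: v(2, 2) = -4

-4


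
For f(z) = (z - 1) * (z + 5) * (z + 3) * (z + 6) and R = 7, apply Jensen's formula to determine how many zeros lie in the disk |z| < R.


Jensen's formula: (1/2pi)*integral log|f(Re^it)|dt = log|f(0)| + sum_{|a_k|<R} log(R/|a_k|)
Step 1: f(0) = (-1) * 5 * 3 * 6 = -90
Step 2: log|f(0)| = log|1| + log|-5| + log|-3| + log|-6| = 4.4998
Step 3: Zeros inside |z| < 7: 1, -5, -3, -6
Step 4: Jensen sum = log(7/1) + log(7/5) + log(7/3) + log(7/6) = 3.2838
Step 5: n(R) = number of terms in the Jensen sum = count of zeros inside |z| < 7 = 4

4


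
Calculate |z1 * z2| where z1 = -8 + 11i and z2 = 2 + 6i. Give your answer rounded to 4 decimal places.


Step 1: |z1| = sqrt((-8)^2 + 11^2) = sqrt(185)
Step 2: |z2| = sqrt(2^2 + 6^2) = sqrt(40)
Step 3: |z1*z2| = |z1|*|z2| = sqrt(185) * sqrt(40) = sqrt(185 * 40) = sqrt(7400)
Step 4: = 86.0233

86.0233


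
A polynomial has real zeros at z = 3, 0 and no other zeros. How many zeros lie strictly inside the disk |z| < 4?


Step 1: Check each root:
  z = 3: |3| = 3 < 4
  z = 0: |0| = 0 < 4
Step 2: Count = 2

2


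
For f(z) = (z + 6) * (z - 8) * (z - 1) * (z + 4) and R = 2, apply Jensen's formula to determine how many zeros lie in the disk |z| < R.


Jensen's formula: (1/2pi)*integral log|f(Re^it)|dt = log|f(0)| + sum_{|a_k|<R} log(R/|a_k|)
Step 1: f(0) = 6 * (-8) * (-1) * 4 = 192
Step 2: log|f(0)| = log|-6| + log|8| + log|1| + log|-4| = 5.2575
Step 3: Zeros inside |z| < 2: 1
Step 4: Jensen sum = log(2/1) = 0.6931
Step 5: n(R) = number of terms in the Jensen sum = count of zeros inside |z| < 2 = 1

1


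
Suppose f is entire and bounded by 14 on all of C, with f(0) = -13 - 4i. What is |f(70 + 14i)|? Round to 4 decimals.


Step 1: By Liouville's theorem, a bounded entire function is constant.
Step 2: f(z) = f(0) = -13 - 4i for all z.
Step 3: |f(w)| = |-13 - 4i| = sqrt(169 + 16)
Step 4: = 13.6015

13.6015


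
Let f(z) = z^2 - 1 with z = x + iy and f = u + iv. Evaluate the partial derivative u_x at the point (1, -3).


Step 1: f(z) = (x+iy)^2 - 1
Step 2: u = (x^2 - y^2) - 1
Step 3: u_x = 2x + 0
Step 4: At (1, -3): u_x = 2 + 0 = 2

2


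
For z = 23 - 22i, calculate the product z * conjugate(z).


Step 1: conj(z) = 23 + 22i
Step 2: z * conj(z) = 23^2 + (-22)^2
Step 3: = 529 + 484 = 1013

1013


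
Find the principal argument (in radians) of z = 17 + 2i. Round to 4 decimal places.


Step 1: z = 17 + 2i
Step 2: arg(z) = atan2(2, 17)
Step 3: arg(z) = 0.1171

0.1171


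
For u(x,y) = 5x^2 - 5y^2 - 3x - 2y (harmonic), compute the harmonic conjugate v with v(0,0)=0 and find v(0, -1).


Step 1: v_x = -u_y = 10y + 2
Step 2: v_y = u_x = 10x - 3
Step 3: v = 10xy + 2x - 3y + C
Step 4: v(0,0) = 0 => C = 0
Step 5: v(0, -1) = 3

3


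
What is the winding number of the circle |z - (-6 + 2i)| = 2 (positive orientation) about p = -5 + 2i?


Step 1: Center c = (-6, 2), radius = 2
Step 2: |p - c|^2 = 1^2 + 0^2 = 1
Step 3: r^2 = 4
Step 4: |p-c| < r so winding number = 1

1


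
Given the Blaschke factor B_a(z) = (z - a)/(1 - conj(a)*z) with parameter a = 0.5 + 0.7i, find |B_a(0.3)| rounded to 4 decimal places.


Step 1: Numerator z0 - a = 0.3 - (0.5 + 0.7i) = -0.2 - 0.7i
Step 2: Denominator 1 - conj(a)*z0 = 1 - (0.5 - 0.7i)*0.3 = 0.85 + 0.21i
Step 3: |z0 - a|^2 = (-0.2)^2 + (-0.7)^2 = 0.53; |1 - conj(a)*z0|^2 = 0.85^2 + 0.21^2 = 0.7666
Step 4: |B_a(0.3)| = sqrt(0.53 / 0.7666) = sqrt(0.691364)
Step 5: = 0.8315

0.8315


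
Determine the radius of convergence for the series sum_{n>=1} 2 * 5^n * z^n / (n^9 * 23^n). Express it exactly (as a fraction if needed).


Step 1: General term a_n = 2 * 5^n / (n^9 * 23^n)
Step 2: By the root test, |a_n|^(1/n) = 2^(1/n) * 5 / (n^(9/n) * 23) -> 5/23 as n -> infinity (since 2^(1/n) -> 1 and n^(9/n) -> 1)
Step 3: R = 1/lim|a_n|^(1/n) = 23/5

23/5


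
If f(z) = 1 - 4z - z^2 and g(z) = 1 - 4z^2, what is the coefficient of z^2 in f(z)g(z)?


Step 1: z^2 term in f*g comes from: (1)*(-4z^2) + (-4z)*(0) + (-z^2)*(1)
Step 2: = -4 + 0 - 1
Step 3: = -5

-5


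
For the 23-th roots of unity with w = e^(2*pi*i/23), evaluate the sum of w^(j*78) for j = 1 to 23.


Step 1: The sum sum_{j=1}^{n} w^(k*j) equals n if n | k, else 0.
Step 2: Here n = 23, k = 78
Step 3: Does n divide k? 23 | 78 -> False
Step 4: Sum = 0

0


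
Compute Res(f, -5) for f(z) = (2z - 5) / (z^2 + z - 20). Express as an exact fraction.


Step 1: Q(z) = z^2 + z - 20 = (z + 5)(z - 4)
Step 2: Q'(z) = 2z + 1
Step 3: Q'(-5) = -9, P(-5) = -15
Step 4: Res = P(-5)/Q'(-5) = -15/(-9) = 5/3

5/3


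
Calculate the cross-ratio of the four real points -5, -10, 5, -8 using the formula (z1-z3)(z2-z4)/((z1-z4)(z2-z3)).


Step 1: (z1-z3)(z2-z4) = (-10) * (-2) = 20
Step 2: (z1-z4)(z2-z3) = 3 * (-15) = -45
Step 3: Cross-ratio = -20/45 = -4/9

-4/9


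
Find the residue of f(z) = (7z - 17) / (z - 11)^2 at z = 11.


Step 1: Pole of order 2 at z = 11
Step 2: Res = lim d/dz [(z - 11)^2 * f(z)] as z -> 11
Step 3: (z - 11)^2 * f(z) = 7z - 17
Step 4: d/dz[7z - 17] = 7

7


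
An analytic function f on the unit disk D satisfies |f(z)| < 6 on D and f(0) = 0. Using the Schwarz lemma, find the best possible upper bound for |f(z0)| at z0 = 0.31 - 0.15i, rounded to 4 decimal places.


Step 1: g = f/6 maps D -> D with g(0) = 0, so by the Schwarz lemma |g(z)| <= |z|, i.e. |f(z)| <= 6|z|; this is sharp (f(z) = 6z).
Step 2: |z0|^2 = 0.31^2 + (-0.15)^2 = 0.1186
Step 3: |z0| = sqrt(0.1186) = 0.344384
Step 4: Best bound = 6 * |z0| = 6 * 0.344384 = 2.0663

2.0663


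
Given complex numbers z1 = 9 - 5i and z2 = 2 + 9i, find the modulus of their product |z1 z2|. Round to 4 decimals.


Step 1: |z1| = sqrt(9^2 + (-5)^2) = sqrt(106)
Step 2: |z2| = sqrt(2^2 + 9^2) = sqrt(85)
Step 3: |z1*z2| = |z1|*|z2| = sqrt(106) * sqrt(85) = sqrt(106 * 85) = sqrt(9010)
Step 4: = 94.921

94.921


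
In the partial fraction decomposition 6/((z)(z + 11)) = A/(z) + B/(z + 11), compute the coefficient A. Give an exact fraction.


Step 1: Multiply both sides by (z) and set z = 0
Step 2: A = 6 / (0 + 11)
Step 3: A = 6 / 11
Step 4: A = 6/11

6/11


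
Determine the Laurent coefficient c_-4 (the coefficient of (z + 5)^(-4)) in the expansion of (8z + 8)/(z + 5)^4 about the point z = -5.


Step 1: Write the numerator in powers of (z + 5): 8z + 8 = 8(z + 5) + (8*(-5) + 8) = 8(z + 5) - 32
Step 2: Divide by (z + 5)^4: f(z) = -32(z + 5)^(-4) + 8(z + 5)^(-3)
Step 3: This finite sum is the Laurent series of f about z = -5.
Step 4: Coefficient of (z + 5)^(-4) = 8*(-5) + 8 = -32

-32


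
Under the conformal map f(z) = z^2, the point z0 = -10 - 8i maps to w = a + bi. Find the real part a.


Step 1: z0 = -10 - 8i
Step 2: z0^2 = (-10)^2 - (-8)^2 + 160i
Step 3: real part = 100 - 64 = 36

36


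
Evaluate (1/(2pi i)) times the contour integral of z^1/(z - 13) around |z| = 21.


Step 1: f(z) = z^1, a = 13 is inside |z| = 21
Step 2: By Cauchy integral formula: (1/(2pi*i)) * integral = f(a)
Step 3: f(13) = 13^1 = 13

13


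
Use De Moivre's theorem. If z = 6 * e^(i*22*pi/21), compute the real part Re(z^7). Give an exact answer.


Step 1: By De Moivre's theorem, z^7 = 6^7 * e^(i*7*22*pi/21) = 279936 * (cos(22*pi/3) + i*sin(22*pi/3))
Step 2: |z|^7 = 6^7 = 279936
Step 3: Reduce the angle mod 2*pi: 22*pi/3 - 6*pi = 4*pi/3
Step 4: cos(4*pi/3) = -1/2
Step 5: Re(z^7) = 279936 * (-1/2) = -139968

-139968


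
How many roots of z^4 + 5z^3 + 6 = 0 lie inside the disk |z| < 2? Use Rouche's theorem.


Step 1: On |z| = 2 the three terms have sizes |z^4| = 2^4 = 16, |5z^3| = 5*2^3 = 40, |6| = 6
Step 2: The dominant term is g(z) = 5z^3; let h(z) = z^4 + 6 so f = g + h
Step 3: On |z| = 2: |g| = 40 and |h| <= 16 + 6 = 22
Step 4: Since 40 > 22, |h| < |g| on |z| = 2, so by Rouche f has the same number of zeros as g inside |z| < 2
Step 5: g(z) = 5z^3 has 3 zeros (at the origin, multiplicity 3) inside |z| < 2. Answer = 3

3


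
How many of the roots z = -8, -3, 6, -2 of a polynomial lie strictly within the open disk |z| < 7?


Step 1: Check each root:
  z = -8: |-8| = 8 >= 7
  z = -3: |-3| = 3 < 7
  z = 6: |6| = 6 < 7
  z = -2: |-2| = 2 < 7
Step 2: Count = 3

3


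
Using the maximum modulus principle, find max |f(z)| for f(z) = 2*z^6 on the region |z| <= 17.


Step 1: On |z| = 17, |f(z)| = 2 * |z|^6 = 2 * 17^6
Step 2: By maximum modulus principle, maximum is on boundary.
Step 3: Maximum = 2 * 24137569 = 48275138

48275138


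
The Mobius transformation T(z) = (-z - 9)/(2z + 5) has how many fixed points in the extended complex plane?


Step 1: Fixed points satisfy T(z) = z
Step 2: 2z^2 + 6z + 9 = 0
Step 3: Discriminant = 6^2 - 4*2*9 = -36
Step 4: Number of fixed points = 2

2


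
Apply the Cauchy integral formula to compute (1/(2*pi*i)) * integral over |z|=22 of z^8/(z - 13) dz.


Step 1: f(z) = z^8, a = 13 is inside |z| = 22
Step 2: By Cauchy integral formula: (1/(2pi*i)) * integral = f(a)
Step 3: f(13) = 13^8 = 815730721

815730721


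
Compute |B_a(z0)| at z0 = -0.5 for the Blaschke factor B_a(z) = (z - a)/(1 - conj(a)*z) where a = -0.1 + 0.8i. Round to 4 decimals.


Step 1: Numerator z0 - a = -0.5 - (-0.1 + 0.8i) = -0.4 - 0.8i
Step 2: Denominator 1 - conj(a)*z0 = 1 - (-0.1 - 0.8i)*(-0.5) = 0.95 - 0.4i
Step 3: |z0 - a|^2 = (-0.4)^2 + (-0.8)^2 = 0.8; |1 - conj(a)*z0|^2 = 0.95^2 + (-0.4)^2 = 1.0625
Step 4: |B_a(-0.5)| = sqrt(0.8 / 1.0625) = sqrt(0.752941)
Step 5: = 0.8677

0.8677


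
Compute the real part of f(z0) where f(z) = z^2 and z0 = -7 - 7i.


Step 1: z0 = -7 - 7i
Step 2: z0^2 = (-7)^2 - (-7)^2 + 98i
Step 3: real part = 49 - 49 = 0

0


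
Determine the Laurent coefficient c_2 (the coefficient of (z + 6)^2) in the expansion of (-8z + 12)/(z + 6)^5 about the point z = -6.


Step 1: Write the numerator in powers of (z + 6): -8z + 12 = -8(z + 6) + (-8*(-6) + 12) = -8(z + 6) + 60
Step 2: Divide by (z + 6)^5: f(z) = 60(z + 6)^(-5) - 8(z + 6)^(-4)
Step 3: This finite sum is the Laurent series of f about z = -6.
Step 4: Only the powers -5 and -4 appear, so the coefficient of (z + 6)^2 = 0

0


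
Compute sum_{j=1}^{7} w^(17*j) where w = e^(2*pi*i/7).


Step 1: The sum sum_{j=1}^{n} w^(k*j) equals n if n | k, else 0.
Step 2: Here n = 7, k = 17
Step 3: Does n divide k? 7 | 17 -> False
Step 4: Sum = 0

0


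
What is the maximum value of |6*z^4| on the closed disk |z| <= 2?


Step 1: On |z| = 2, |f(z)| = 6 * |z|^4 = 6 * 2^4
Step 2: By maximum modulus principle, maximum is on boundary.
Step 3: Maximum = 6 * 16 = 96

96


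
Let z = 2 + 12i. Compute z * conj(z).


Step 1: conj(z) = 2 - 12i
Step 2: z * conj(z) = 2^2 + 12^2
Step 3: = 4 + 144 = 148

148


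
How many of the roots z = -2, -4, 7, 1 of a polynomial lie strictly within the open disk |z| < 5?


Step 1: Check each root:
  z = -2: |-2| = 2 < 5
  z = -4: |-4| = 4 < 5
  z = 7: |7| = 7 >= 5
  z = 1: |1| = 1 < 5
Step 2: Count = 3

3


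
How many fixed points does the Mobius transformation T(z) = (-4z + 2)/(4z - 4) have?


Step 1: Fixed points satisfy T(z) = z
Step 2: 4z^2 - 2 = 0
Step 3: Discriminant = 0^2 - 4*4*(-2) = 32
Step 4: Number of fixed points = 2

2


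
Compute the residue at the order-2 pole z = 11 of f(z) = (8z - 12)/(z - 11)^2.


Step 1: Pole of order 2 at z = 11
Step 2: Res = lim d/dz [(z - 11)^2 * f(z)] as z -> 11
Step 3: (z - 11)^2 * f(z) = 8z - 12
Step 4: d/dz[8z - 12] = 8

8


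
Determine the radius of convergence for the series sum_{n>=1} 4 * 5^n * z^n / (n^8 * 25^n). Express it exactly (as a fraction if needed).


Step 1: General term a_n = 4 * 5^n / (n^8 * 25^n)
Step 2: By the root test, |a_n|^(1/n) = 4^(1/n) * 5 / (n^(8/n) * 25) -> 5/25 as n -> infinity (since 4^(1/n) -> 1 and n^(8/n) -> 1)
Step 3: R = 1/lim|a_n|^(1/n) = 25/5 = 5

5


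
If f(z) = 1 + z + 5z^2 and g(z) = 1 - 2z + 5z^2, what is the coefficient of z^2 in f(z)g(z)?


Step 1: z^2 term in f*g comes from: (1)*(5z^2) + (z)*(-2z) + (5z^2)*(1)
Step 2: = 5 - 2 + 5
Step 3: = 8

8


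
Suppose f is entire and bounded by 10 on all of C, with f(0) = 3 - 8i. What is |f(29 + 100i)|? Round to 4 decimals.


Step 1: By Liouville's theorem, a bounded entire function is constant.
Step 2: f(z) = f(0) = 3 - 8i for all z.
Step 3: |f(w)| = |3 - 8i| = sqrt(9 + 64)
Step 4: = 8.544

8.544


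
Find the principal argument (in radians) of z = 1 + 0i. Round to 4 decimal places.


Step 1: z = 1 + 0i
Step 2: arg(z) = atan2(0, 1)
Step 3: arg(z) = 0.0

0.0


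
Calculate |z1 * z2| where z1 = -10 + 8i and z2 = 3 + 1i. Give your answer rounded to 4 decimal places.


Step 1: |z1| = sqrt((-10)^2 + 8^2) = sqrt(164)
Step 2: |z2| = sqrt(3^2 + 1^2) = sqrt(10)
Step 3: |z1*z2| = |z1|*|z2| = sqrt(164) * sqrt(10) = sqrt(164 * 10) = sqrt(1640)
Step 4: = 40.4969

40.4969


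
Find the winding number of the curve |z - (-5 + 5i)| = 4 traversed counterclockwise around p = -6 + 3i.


Step 1: Center c = (-5, 5), radius = 4
Step 2: |p - c|^2 = (-1)^2 + (-2)^2 = 5
Step 3: r^2 = 16
Step 4: |p-c| < r so winding number = 1

1


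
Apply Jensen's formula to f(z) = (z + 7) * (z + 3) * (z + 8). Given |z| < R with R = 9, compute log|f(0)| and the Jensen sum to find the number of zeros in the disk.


Jensen's formula: (1/2pi)*integral log|f(Re^it)|dt = log|f(0)| + sum_{|a_k|<R} log(R/|a_k|)
Step 1: f(0) = 7 * 3 * 8 = 168
Step 2: log|f(0)| = log|-7| + log|-3| + log|-8| = 5.124
Step 3: Zeros inside |z| < 9: -7, -3, -8
Step 4: Jensen sum = log(9/7) + log(9/3) + log(9/8) = 1.4677
Step 5: n(R) = number of terms in the Jensen sum = count of zeros inside |z| < 9 = 3

3


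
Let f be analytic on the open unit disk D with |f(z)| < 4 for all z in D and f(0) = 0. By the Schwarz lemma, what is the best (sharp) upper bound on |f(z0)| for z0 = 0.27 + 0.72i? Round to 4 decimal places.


Step 1: g = f/4 maps D -> D with g(0) = 0, so by the Schwarz lemma |g(z)| <= |z|, i.e. |f(z)| <= 4|z|; this is sharp (f(z) = 4z).
Step 2: |z0|^2 = 0.27^2 + 0.72^2 = 0.5913
Step 3: |z0| = sqrt(0.5913) = 0.76896
Step 4: Best bound = 4 * |z0| = 4 * 0.76896 = 3.0758

3.0758


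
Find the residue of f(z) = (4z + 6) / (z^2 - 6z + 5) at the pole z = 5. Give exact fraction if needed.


Step 1: Q(z) = z^2 - 6z + 5 = (z - 5)(z - 1)
Step 2: Q'(z) = 2z - 6
Step 3: Q'(5) = 4, P(5) = 26
Step 4: Res = P(5)/Q'(5) = 26/4 = 13/2

13/2


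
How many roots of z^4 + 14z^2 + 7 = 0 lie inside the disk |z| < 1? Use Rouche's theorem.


Step 1: On |z| = 1 the three terms have sizes |z^4| = 1^4 = 1, |14z^2| = 14*1^2 = 14, |7| = 7
Step 2: The dominant term is g(z) = 14z^2; let h(z) = z^4 + 7 so f = g + h
Step 3: On |z| = 1: |g| = 14 and |h| <= 1 + 7 = 8
Step 4: Since 14 > 8, |h| < |g| on |z| = 1, so by Rouche f has the same number of zeros as g inside |z| < 1
Step 5: g(z) = 14z^2 has 2 zeros (at the origin, multiplicity 2) inside |z| < 1. Answer = 2

2


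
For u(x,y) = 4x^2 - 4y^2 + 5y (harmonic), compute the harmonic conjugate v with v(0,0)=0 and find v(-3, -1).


Step 1: v_x = -u_y = 8y - 5
Step 2: v_y = u_x = 8x + 0
Step 3: v = 8xy - 5x + C
Step 4: v(0,0) = 0 => C = 0
Step 5: v(-3, -1) = 39

39


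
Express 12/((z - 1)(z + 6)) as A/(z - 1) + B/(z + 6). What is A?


Step 1: Multiply both sides by (z - 1) and set z = 1
Step 2: A = 12 / (1 + 6)
Step 3: A = 12 / 7
Step 4: A = 12/7

12/7


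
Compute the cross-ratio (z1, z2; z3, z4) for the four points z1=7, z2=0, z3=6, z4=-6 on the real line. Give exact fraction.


Step 1: (z1-z3)(z2-z4) = 1 * 6 = 6
Step 2: (z1-z4)(z2-z3) = 13 * (-6) = -78
Step 3: Cross-ratio = -6/78 = -1/13

-1/13


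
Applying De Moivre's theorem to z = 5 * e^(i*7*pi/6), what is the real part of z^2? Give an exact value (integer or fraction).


Step 1: By De Moivre's theorem, z^2 = 5^2 * e^(i*2*7*pi/6) = 25 * (cos(7*pi/3) + i*sin(7*pi/3))
Step 2: |z|^2 = 5^2 = 25
Step 3: Reduce the angle mod 2*pi: 7*pi/3 - 2*pi = pi/3
Step 4: cos(pi/3) = 1/2
Step 5: Re(z^2) = 25 * 1/2 = 25/2

25/2


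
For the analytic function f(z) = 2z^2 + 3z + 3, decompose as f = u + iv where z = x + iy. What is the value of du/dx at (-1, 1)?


Step 1: f(z) = 2(x+iy)^2 + 3(x+iy) + 3
Step 2: u = 2(x^2 - y^2) + 3x + 3
Step 3: u_x = 4x + 3
Step 4: At (-1, 1): u_x = -4 + 3 = -1

-1


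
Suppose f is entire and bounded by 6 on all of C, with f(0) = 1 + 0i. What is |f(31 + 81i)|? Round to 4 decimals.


Step 1: By Liouville's theorem, a bounded entire function is constant.
Step 2: f(z) = f(0) = 1 + 0i for all z.
Step 3: |f(w)| = |1 + 0i| = sqrt(1 + 0)
Step 4: = 1.0

1.0


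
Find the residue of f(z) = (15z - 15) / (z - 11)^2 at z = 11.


Step 1: Pole of order 2 at z = 11
Step 2: Res = lim d/dz [(z - 11)^2 * f(z)] as z -> 11
Step 3: (z - 11)^2 * f(z) = 15z - 15
Step 4: d/dz[15z - 15] = 15

15


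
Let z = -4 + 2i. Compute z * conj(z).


Step 1: conj(z) = -4 - 2i
Step 2: z * conj(z) = (-4)^2 + 2^2
Step 3: = 16 + 4 = 20

20


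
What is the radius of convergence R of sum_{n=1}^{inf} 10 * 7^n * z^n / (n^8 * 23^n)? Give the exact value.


Step 1: General term a_n = 10 * 7^n / (n^8 * 23^n)
Step 2: By the root test, |a_n|^(1/n) = 10^(1/n) * 7 / (n^(8/n) * 23) -> 7/23 as n -> infinity (since 10^(1/n) -> 1 and n^(8/n) -> 1)
Step 3: R = 1/lim|a_n|^(1/n) = 23/7

23/7


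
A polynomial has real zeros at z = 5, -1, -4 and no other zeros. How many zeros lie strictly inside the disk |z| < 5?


Step 1: Check each root:
  z = 5: |5| = 5 >= 5
  z = -1: |-1| = 1 < 5
  z = -4: |-4| = 4 < 5
Step 2: Count = 2

2


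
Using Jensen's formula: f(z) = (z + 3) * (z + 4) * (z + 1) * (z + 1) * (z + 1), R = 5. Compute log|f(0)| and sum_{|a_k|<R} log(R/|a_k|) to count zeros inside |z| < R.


Jensen's formula: (1/2pi)*integral log|f(Re^it)|dt = log|f(0)| + sum_{|a_k|<R} log(R/|a_k|)
Step 1: f(0) = 3 * 4 * 1 * 1 * 1 = 12
Step 2: log|f(0)| = log|-3| + log|-4| + log|-1| + log|-1| + log|-1| = 2.4849
Step 3: Zeros inside |z| < 5: -3, -4, -1, -1, -1
Step 4: Jensen sum = log(5/3) + log(5/4) + log(5/1) + log(5/1) + log(5/1) = 5.5623
Step 5: n(R) = number of terms in the Jensen sum = count of zeros inside |z| < 5 = 5

5


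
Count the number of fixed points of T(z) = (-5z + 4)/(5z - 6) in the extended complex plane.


Step 1: Fixed points satisfy T(z) = z
Step 2: 5z^2 - z - 4 = 0
Step 3: Discriminant = (-1)^2 - 4*5*(-4) = 81
Step 4: Number of fixed points = 2

2


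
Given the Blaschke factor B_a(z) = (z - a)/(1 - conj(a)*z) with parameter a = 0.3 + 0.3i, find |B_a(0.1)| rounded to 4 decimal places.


Step 1: Numerator z0 - a = 0.1 - (0.3 + 0.3i) = -0.2 - 0.3i
Step 2: Denominator 1 - conj(a)*z0 = 1 - (0.3 - 0.3i)*0.1 = 0.97 + 0.03i
Step 3: |z0 - a|^2 = (-0.2)^2 + (-0.3)^2 = 0.13; |1 - conj(a)*z0|^2 = 0.97^2 + 0.03^2 = 0.9418
Step 4: |B_a(0.1)| = sqrt(0.13 / 0.9418) = sqrt(0.138034)
Step 5: = 0.3715

0.3715


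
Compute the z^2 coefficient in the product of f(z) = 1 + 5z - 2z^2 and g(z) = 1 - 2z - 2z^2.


Step 1: z^2 term in f*g comes from: (1)*(-2z^2) + (5z)*(-2z) + (-2z^2)*(1)
Step 2: = -2 - 10 - 2
Step 3: = -14

-14


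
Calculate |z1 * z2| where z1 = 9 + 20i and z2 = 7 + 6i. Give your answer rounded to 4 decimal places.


Step 1: |z1| = sqrt(9^2 + 20^2) = sqrt(481)
Step 2: |z2| = sqrt(7^2 + 6^2) = sqrt(85)
Step 3: |z1*z2| = |z1|*|z2| = sqrt(481) * sqrt(85) = sqrt(481 * 85) = sqrt(40885)
Step 4: = 202.2004

202.2004


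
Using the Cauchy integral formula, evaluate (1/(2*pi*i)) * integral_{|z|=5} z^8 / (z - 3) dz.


Step 1: f(z) = z^8, a = 3 is inside |z| = 5
Step 2: By Cauchy integral formula: (1/(2pi*i)) * integral = f(a)
Step 3: f(3) = 3^8 = 6561

6561


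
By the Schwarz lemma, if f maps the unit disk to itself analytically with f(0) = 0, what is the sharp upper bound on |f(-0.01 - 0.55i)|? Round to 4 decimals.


Step 1: Schwarz lemma: if f: D -> D is analytic with f(0) = 0, then |f(z)| <= |z| for all z in D, and this is sharp (f(z) = z).
Step 2: |z0|^2 = (-0.01)^2 + (-0.55)^2 = 0.3026
Step 3: |z0| = sqrt(0.3026) = 0.550091
Step 4: Best bound = |z0| = 0.5501

0.5501


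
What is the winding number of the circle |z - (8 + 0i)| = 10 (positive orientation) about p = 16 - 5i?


Step 1: Center c = (8, 0), radius = 10
Step 2: |p - c|^2 = 8^2 + (-5)^2 = 89
Step 3: r^2 = 100
Step 4: |p-c| < r so winding number = 1

1


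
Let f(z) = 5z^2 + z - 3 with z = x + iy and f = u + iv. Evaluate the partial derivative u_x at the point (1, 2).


Step 1: f(z) = 5(x+iy)^2 + (x+iy) - 3
Step 2: u = 5(x^2 - y^2) + x - 3
Step 3: u_x = 10x + 1
Step 4: At (1, 2): u_x = 10 + 1 = 11

11
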